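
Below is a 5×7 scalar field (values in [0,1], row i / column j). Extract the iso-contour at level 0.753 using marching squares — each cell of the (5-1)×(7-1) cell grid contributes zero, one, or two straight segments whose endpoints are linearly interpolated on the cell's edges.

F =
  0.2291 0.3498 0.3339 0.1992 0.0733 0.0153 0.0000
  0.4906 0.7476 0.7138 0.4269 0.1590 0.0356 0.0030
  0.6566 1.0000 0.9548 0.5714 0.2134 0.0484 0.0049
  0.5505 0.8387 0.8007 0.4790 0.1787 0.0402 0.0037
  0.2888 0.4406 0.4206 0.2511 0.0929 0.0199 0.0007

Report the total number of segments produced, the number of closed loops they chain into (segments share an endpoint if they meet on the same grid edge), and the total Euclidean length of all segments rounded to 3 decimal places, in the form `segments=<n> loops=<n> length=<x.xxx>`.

segments=8 loops=1 length=6.933

cell (1,0): code 0100 → (1.021,1.000)–(2.000,0.281)
cell (1,1): code 1100 → (1.163,2.000)–(1.021,1.000)
cell (1,2): code 1000 → (2.000,2.526)–(1.163,2.000)
cell (2,0): code 0110 → (2.000,0.281)–(3.000,0.703)
cell (2,2): code 1001 → (3.000,2.148)–(2.000,2.526)
cell (3,0): code 0010 → (3.000,0.703)–(3.215,1.000)
cell (3,1): code 0011 → (3.215,1.000)–(3.125,2.000)
cell (3,2): code 0001 → (3.125,2.000)–(3.000,2.148)
total: 8 segments, chained into 1 closed loop(s), length Σ = 6.933292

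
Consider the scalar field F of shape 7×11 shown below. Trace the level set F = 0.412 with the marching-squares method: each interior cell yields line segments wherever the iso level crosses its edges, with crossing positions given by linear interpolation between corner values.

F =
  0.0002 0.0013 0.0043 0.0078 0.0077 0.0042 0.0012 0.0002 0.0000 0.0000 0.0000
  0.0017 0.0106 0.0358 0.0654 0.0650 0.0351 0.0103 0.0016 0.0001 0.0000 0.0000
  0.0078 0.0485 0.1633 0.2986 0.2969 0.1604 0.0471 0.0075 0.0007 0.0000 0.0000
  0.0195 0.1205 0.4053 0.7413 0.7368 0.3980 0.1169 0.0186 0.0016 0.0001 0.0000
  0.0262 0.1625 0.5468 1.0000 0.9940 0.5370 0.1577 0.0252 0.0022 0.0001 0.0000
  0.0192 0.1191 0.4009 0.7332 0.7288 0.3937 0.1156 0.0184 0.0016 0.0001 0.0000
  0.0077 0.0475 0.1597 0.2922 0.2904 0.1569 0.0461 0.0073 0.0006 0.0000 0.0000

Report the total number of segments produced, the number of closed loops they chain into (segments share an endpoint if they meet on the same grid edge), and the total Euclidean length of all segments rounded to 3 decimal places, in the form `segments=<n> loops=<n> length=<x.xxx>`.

segments=14 loops=1 length=11.117

cell (2,2): code 0100 → (2.256,3.000)–(3.000,2.020)
cell (2,3): code 1100 → (2.262,4.000)–(2.256,3.000)
cell (2,4): code 1000 → (3.000,4.959)–(2.262,4.000)
cell (3,1): code 0100 → (3.047,2.000)–(4.000,1.649)
cell (3,2): code 1110 → (3.000,2.020)–(3.047,2.000)
cell (3,4): code 1101 → (3.101,5.000)–(3.000,4.959)
cell (3,5): code 1000 → (4.000,5.330)–(3.101,5.000)
cell (4,1): code 0010 → (4.000,1.649)–(4.924,2.000)
cell (4,2): code 0111 → (4.924,2.000)–(5.000,2.033)
cell (4,4): code 1011 → (5.000,4.945)–(4.872,5.000)
cell (4,5): code 0001 → (4.872,5.000)–(4.000,5.330)
cell (5,2): code 0010 → (5.000,2.033)–(5.728,3.000)
cell (5,3): code 0011 → (5.728,3.000)–(5.723,4.000)
cell (5,4): code 0001 → (5.723,4.000)–(5.000,4.945)
total: 14 segments, chained into 1 closed loop(s), length Σ = 11.116583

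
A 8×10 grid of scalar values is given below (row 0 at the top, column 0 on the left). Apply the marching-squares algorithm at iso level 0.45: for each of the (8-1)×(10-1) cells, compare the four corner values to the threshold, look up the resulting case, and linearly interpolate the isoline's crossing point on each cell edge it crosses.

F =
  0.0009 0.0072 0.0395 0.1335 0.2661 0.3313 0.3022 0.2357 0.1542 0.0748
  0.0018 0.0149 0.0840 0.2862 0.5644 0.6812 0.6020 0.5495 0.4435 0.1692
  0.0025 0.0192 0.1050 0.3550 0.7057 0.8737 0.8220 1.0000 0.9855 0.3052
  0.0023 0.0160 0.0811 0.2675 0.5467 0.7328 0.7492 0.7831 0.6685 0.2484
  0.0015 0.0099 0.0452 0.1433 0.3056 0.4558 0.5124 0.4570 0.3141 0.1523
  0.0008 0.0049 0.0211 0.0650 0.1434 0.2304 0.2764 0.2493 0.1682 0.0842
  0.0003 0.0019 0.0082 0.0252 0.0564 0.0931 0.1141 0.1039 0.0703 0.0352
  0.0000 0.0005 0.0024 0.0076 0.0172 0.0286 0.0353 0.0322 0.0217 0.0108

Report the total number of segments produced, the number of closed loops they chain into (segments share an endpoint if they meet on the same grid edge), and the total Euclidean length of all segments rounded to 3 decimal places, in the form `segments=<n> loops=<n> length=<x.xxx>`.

cell (0,3): code 0100 → (0.616,4.000)–(1.000,3.589)
cell (0,4): code 1100 → (0.339,5.000)–(0.616,4.000)
cell (0,5): code 1100 → (0.493,6.000)–(0.339,5.000)
cell (0,6): code 1100 → (0.683,7.000)–(0.493,6.000)
cell (0,7): code 1000 → (1.000,7.939)–(0.683,7.000)
cell (1,3): code 0110 → (1.000,3.589)–(2.000,3.271)
cell (1,7): code 1101 → (1.012,8.000)–(1.000,7.939)
cell (1,8): code 1000 → (2.000,8.787)–(1.012,8.000)
cell (2,3): code 0110 → (2.000,3.271)–(3.000,3.654)
cell (2,8): code 1001 → (3.000,8.520)–(2.000,8.787)
cell (3,3): code 0010 → (3.000,3.654)–(3.401,4.000)
cell (3,4): code 0111 → (3.401,4.000)–(4.000,4.961)
cell (3,7): code 1011 → (4.000,7.049)–(3.617,8.000)
cell (3,8): code 0001 → (3.617,8.000)–(3.000,8.520)
cell (4,4): code 0010 → (4.000,4.961)–(4.026,5.000)
cell (4,5): code 0011 → (4.026,5.000)–(4.264,6.000)
cell (4,6): code 0011 → (4.264,6.000)–(4.034,7.000)
cell (4,7): code 0001 → (4.034,7.000)–(4.000,7.049)
total: 18 segments, chained into 1 closed loop(s), length Σ = 14.756116

segments=18 loops=1 length=14.756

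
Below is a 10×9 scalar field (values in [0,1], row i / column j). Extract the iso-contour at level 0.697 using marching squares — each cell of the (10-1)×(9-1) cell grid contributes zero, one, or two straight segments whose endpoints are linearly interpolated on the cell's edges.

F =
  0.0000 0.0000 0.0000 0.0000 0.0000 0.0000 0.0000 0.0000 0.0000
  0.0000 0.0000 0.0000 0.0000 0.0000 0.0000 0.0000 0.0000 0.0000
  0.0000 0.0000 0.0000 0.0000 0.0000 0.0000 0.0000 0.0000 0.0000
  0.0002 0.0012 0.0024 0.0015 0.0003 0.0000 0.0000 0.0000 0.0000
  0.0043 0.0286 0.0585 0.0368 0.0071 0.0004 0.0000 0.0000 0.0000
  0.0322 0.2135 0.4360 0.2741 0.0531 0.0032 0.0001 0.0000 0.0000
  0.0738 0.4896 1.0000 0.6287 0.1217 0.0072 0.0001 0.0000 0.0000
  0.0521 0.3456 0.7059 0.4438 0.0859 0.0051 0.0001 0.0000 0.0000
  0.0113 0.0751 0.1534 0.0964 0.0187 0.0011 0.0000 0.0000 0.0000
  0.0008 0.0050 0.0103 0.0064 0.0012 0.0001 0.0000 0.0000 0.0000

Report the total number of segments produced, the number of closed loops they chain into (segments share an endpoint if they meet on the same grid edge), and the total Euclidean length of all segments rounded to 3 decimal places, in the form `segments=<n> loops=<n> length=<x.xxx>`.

cell (5,1): code 0100 → (5.463,2.000)–(6.000,1.406)
cell (5,2): code 1000 → (6.000,2.816)–(5.463,2.000)
cell (6,1): code 0110 → (6.000,1.406)–(7.000,1.975)
cell (6,2): code 1001 → (7.000,2.034)–(6.000,2.816)
cell (7,1): code 0010 → (7.000,1.975)–(7.016,2.000)
cell (7,2): code 0001 → (7.016,2.000)–(7.000,2.034)
total: 6 segments, chained into 1 closed loop(s), length Σ = 4.264782

segments=6 loops=1 length=4.265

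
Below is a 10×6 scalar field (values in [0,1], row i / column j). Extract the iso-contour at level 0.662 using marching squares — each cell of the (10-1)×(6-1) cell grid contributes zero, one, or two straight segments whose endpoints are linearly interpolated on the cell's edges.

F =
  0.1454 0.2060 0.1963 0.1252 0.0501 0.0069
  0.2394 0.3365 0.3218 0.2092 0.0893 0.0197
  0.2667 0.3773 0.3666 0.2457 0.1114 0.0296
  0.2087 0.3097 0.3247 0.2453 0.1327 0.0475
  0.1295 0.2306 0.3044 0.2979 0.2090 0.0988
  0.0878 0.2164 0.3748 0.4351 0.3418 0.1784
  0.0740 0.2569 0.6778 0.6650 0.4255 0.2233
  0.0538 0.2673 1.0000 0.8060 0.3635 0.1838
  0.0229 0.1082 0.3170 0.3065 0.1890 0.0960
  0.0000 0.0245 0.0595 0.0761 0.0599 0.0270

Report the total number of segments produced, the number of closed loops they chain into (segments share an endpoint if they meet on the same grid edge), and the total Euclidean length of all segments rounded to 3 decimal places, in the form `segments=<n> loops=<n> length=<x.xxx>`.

cell (5,1): code 0100 → (5.948,2.000)–(6.000,1.962)
cell (5,2): code 1100 → (5.987,3.000)–(5.948,2.000)
cell (5,3): code 1000 → (6.000,3.013)–(5.987,3.000)
cell (6,1): code 0110 → (6.000,1.962)–(7.000,1.539)
cell (6,3): code 1001 → (7.000,3.325)–(6.000,3.013)
cell (7,1): code 0010 → (7.000,1.539)–(7.495,2.000)
cell (7,2): code 0011 → (7.495,2.000)–(7.288,3.000)
cell (7,3): code 0001 → (7.288,3.000)–(7.000,3.325)
total: 8 segments, chained into 1 closed loop(s), length Σ = 5.349408

segments=8 loops=1 length=5.349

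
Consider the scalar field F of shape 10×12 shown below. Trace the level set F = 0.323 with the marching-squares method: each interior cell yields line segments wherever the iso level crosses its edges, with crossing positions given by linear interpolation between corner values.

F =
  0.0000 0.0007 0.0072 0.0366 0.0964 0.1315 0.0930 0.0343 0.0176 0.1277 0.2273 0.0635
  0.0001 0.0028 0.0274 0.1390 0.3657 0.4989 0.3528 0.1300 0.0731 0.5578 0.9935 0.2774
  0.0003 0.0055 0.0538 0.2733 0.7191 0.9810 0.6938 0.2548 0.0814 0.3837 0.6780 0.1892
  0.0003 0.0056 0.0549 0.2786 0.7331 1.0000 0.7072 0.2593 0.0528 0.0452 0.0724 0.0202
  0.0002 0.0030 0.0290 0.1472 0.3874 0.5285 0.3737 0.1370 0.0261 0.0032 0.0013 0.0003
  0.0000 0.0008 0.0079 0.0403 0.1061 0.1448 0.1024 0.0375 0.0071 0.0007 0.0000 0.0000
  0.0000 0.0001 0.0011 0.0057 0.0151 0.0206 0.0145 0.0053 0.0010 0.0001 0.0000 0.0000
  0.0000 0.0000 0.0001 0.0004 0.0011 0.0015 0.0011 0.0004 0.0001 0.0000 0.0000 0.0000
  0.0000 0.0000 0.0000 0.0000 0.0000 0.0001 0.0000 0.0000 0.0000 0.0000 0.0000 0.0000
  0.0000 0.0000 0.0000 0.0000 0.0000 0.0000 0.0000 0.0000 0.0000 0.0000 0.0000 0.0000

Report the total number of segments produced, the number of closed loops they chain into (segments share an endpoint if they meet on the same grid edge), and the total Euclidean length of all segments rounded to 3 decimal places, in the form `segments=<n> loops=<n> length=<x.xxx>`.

segments=22 loops=2 length=19.507

cell (0,3): code 0100 → (0.841,4.000)–(1.000,3.812)
cell (0,4): code 1100 → (0.521,5.000)–(0.841,4.000)
cell (0,5): code 1100 → (0.885,6.000)–(0.521,5.000)
cell (0,6): code 1000 → (1.000,6.134)–(0.885,6.000)
cell (0,8): code 0100 → (0.454,9.000)–(1.000,8.516)
cell (0,9): code 1100 → (0.125,10.000)–(0.454,9.000)
cell (0,10): code 1000 → (1.000,10.936)–(0.125,10.000)
cell (1,3): code 0110 → (1.000,3.812)–(2.000,3.111)
cell (1,6): code 1001 → (2.000,6.845)–(1.000,6.134)
cell (1,8): code 0110 → (1.000,8.516)–(2.000,8.799)
cell (1,10): code 1001 → (2.000,10.726)–(1.000,10.936)
cell (2,3): code 0110 → (2.000,3.111)–(3.000,3.098)
cell (2,6): code 1001 → (3.000,6.858)–(2.000,6.845)
cell (2,8): code 0010 → (2.000,8.799)–(2.179,9.000)
cell (2,9): code 0011 → (2.179,9.000)–(2.586,10.000)
cell (2,10): code 0001 → (2.586,10.000)–(2.000,10.726)
cell (3,3): code 0110 → (3.000,3.098)–(4.000,3.732)
cell (3,6): code 1001 → (4.000,6.214)–(3.000,6.858)
cell (4,3): code 0010 → (4.000,3.732)–(4.229,4.000)
cell (4,4): code 0011 → (4.229,4.000)–(4.536,5.000)
cell (4,5): code 0011 → (4.536,5.000)–(4.187,6.000)
cell (4,6): code 0001 → (4.187,6.000)–(4.000,6.214)
total: 22 segments, chained into 2 closed loop(s), length Σ = 19.507324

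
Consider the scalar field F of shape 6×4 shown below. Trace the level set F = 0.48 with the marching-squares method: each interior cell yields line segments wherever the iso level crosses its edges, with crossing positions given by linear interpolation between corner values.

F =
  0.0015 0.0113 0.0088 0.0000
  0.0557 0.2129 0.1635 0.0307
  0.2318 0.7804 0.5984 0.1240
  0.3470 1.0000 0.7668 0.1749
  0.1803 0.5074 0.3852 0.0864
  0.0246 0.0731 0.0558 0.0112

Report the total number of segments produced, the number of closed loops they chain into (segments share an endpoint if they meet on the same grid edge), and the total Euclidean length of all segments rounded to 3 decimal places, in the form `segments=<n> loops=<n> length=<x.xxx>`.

segments=10 loops=1 length=7.496

cell (1,0): code 0100 → (1.471,1.000)–(2.000,0.452)
cell (1,1): code 1100 → (1.728,2.000)–(1.471,1.000)
cell (1,2): code 1000 → (2.000,2.250)–(1.728,2.000)
cell (2,0): code 0110 → (2.000,0.452)–(3.000,0.204)
cell (2,2): code 1001 → (3.000,2.485)–(2.000,2.250)
cell (3,0): code 0110 → (3.000,0.204)–(4.000,0.916)
cell (3,1): code 1011 → (4.000,1.224)–(3.752,2.000)
cell (3,2): code 0001 → (3.752,2.000)–(3.000,2.485)
cell (4,0): code 0010 → (4.000,0.916)–(4.063,1.000)
cell (4,1): code 0001 → (4.063,1.000)–(4.000,1.224)
total: 10 segments, chained into 1 closed loop(s), length Σ = 7.495671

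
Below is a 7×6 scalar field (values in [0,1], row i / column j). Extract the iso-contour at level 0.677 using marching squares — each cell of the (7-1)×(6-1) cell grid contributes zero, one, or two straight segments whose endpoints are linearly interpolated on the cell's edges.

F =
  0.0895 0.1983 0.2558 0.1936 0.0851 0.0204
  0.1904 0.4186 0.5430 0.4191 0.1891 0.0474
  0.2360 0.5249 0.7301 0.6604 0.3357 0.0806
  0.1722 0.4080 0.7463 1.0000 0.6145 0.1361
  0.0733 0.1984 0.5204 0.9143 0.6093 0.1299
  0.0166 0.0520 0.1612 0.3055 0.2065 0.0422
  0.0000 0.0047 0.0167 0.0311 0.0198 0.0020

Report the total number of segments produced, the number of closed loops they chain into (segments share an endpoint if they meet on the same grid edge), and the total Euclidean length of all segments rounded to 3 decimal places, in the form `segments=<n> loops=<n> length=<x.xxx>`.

segments=10 loops=1 length=7.467

cell (1,1): code 0100 → (1.716,2.000)–(2.000,1.741)
cell (1,2): code 1000 → (2.000,2.762)–(1.716,2.000)
cell (2,1): code 0110 → (2.000,1.741)–(3.000,1.795)
cell (2,2): code 1101 → (2.049,3.000)–(2.000,2.762)
cell (2,3): code 1000 → (3.000,3.838)–(2.049,3.000)
cell (3,1): code 0010 → (3.000,1.795)–(3.307,2.000)
cell (3,2): code 0111 → (3.307,2.000)–(4.000,2.398)
cell (3,3): code 1001 → (4.000,3.778)–(3.000,3.838)
cell (4,2): code 0010 → (4.000,2.398)–(4.390,3.000)
cell (4,3): code 0001 → (4.390,3.000)–(4.000,3.778)
total: 10 segments, chained into 1 closed loop(s), length Σ = 7.466726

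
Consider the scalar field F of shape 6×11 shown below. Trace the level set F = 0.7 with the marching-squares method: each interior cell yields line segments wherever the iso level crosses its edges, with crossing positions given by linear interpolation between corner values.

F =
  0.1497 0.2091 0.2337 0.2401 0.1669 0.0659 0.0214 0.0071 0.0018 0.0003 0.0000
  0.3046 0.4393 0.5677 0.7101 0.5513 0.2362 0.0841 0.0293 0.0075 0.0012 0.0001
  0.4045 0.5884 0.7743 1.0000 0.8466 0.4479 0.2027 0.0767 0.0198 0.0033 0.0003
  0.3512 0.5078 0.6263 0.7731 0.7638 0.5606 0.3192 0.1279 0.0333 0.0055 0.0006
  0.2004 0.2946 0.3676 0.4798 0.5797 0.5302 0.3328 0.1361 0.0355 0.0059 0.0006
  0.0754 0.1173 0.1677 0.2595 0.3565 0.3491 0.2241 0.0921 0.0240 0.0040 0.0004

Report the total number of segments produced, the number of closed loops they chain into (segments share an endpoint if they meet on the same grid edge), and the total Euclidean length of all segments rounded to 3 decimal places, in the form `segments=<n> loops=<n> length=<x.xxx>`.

segments=12 loops=1 length=7.868

cell (0,2): code 0100 → (0.979,3.000)–(1.000,2.929)
cell (0,3): code 1000 → (1.000,3.064)–(0.979,3.000)
cell (1,1): code 0100 → (1.640,2.000)–(2.000,1.600)
cell (1,2): code 1110 → (1.000,2.929)–(1.640,2.000)
cell (1,3): code 1101 → (1.504,4.000)–(1.000,3.064)
cell (1,4): code 1000 → (2.000,4.368)–(1.504,4.000)
cell (2,1): code 0010 → (2.000,1.600)–(2.502,2.000)
cell (2,2): code 0111 → (2.502,2.000)–(3.000,2.502)
cell (2,4): code 1001 → (3.000,4.314)–(2.000,4.368)
cell (3,2): code 0010 → (3.000,2.502)–(3.249,3.000)
cell (3,3): code 0011 → (3.249,3.000)–(3.347,4.000)
cell (3,4): code 0001 → (3.347,4.000)–(3.000,4.314)
total: 12 segments, chained into 1 closed loop(s), length Σ = 7.867741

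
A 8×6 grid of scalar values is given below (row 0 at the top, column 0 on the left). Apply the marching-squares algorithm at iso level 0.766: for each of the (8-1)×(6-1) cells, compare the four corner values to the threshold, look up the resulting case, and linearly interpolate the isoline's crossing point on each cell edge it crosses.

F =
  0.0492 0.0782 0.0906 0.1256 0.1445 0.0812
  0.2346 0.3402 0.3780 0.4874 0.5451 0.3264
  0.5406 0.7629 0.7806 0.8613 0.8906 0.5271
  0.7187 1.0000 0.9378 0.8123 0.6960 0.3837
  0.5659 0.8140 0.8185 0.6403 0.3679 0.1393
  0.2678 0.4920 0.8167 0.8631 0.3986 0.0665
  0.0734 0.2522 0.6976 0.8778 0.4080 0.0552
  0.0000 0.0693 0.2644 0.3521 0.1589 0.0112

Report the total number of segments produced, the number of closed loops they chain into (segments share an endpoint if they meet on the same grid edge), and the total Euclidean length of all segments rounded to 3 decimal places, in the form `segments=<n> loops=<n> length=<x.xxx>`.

cell (1,1): code 0100 → (1.964,2.000)–(2.000,1.175)
cell (1,2): code 1100 → (1.745,3.000)–(1.964,2.000)
cell (1,3): code 1100 → (1.639,4.000)–(1.745,3.000)
cell (1,4): code 1000 → (2.000,4.343)–(1.639,4.000)
cell (2,0): code 0100 → (2.013,1.000)–(3.000,0.168)
cell (2,1): code 1110 → (2.000,1.175)–(2.013,1.000)
cell (2,3): code 1011 → (3.000,3.398)–(2.640,4.000)
cell (2,4): code 0001 → (2.640,4.000)–(2.000,4.343)
cell (3,0): code 0110 → (3.000,0.168)–(4.000,0.807)
cell (3,2): code 1011 → (4.000,2.295)–(3.269,3.000)
cell (3,3): code 0001 → (3.269,3.000)–(3.000,3.398)
cell (4,0): code 0010 → (4.000,0.807)–(4.149,1.000)
cell (4,1): code 0111 → (4.149,1.000)–(5.000,1.844)
cell (4,2): code 1101 → (4.564,3.000)–(4.000,2.295)
cell (4,3): code 1000 → (5.000,3.209)–(4.564,3.000)
cell (5,1): code 0010 → (5.000,1.844)–(5.426,2.000)
cell (5,2): code 0111 → (5.426,2.000)–(6.000,2.380)
cell (5,3): code 1001 → (6.000,3.238)–(5.000,3.209)
cell (6,2): code 0010 → (6.000,2.380)–(6.213,3.000)
cell (6,3): code 0001 → (6.213,3.000)–(6.000,3.238)
total: 20 segments, chained into 1 closed loop(s), length Σ = 14.875424

segments=20 loops=1 length=14.875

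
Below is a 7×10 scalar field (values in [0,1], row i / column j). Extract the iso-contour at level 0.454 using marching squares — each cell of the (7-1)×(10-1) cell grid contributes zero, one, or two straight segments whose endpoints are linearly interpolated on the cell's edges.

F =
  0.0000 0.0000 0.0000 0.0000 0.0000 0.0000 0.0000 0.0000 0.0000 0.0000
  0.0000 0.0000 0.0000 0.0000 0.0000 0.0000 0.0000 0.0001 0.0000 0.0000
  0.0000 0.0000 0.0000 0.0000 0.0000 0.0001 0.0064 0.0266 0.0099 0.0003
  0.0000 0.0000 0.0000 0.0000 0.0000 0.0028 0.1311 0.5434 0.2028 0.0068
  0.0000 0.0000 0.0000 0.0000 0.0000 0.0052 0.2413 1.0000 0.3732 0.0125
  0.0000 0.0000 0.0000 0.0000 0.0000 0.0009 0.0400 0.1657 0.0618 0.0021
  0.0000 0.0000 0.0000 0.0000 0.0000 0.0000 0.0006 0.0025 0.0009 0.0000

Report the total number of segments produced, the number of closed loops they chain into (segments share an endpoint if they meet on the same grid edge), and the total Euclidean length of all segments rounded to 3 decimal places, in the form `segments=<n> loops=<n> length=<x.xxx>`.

segments=6 loops=1 length=4.944

cell (2,6): code 0100 → (2.827,7.000)–(3.000,6.783)
cell (2,7): code 1000 → (3.000,7.262)–(2.827,7.000)
cell (3,6): code 0110 → (3.000,6.783)–(4.000,6.280)
cell (3,7): code 1001 → (4.000,7.871)–(3.000,7.262)
cell (4,6): code 0010 → (4.000,6.280)–(4.654,7.000)
cell (4,7): code 0001 → (4.654,7.000)–(4.000,7.871)
total: 6 segments, chained into 1 closed loop(s), length Σ = 4.943943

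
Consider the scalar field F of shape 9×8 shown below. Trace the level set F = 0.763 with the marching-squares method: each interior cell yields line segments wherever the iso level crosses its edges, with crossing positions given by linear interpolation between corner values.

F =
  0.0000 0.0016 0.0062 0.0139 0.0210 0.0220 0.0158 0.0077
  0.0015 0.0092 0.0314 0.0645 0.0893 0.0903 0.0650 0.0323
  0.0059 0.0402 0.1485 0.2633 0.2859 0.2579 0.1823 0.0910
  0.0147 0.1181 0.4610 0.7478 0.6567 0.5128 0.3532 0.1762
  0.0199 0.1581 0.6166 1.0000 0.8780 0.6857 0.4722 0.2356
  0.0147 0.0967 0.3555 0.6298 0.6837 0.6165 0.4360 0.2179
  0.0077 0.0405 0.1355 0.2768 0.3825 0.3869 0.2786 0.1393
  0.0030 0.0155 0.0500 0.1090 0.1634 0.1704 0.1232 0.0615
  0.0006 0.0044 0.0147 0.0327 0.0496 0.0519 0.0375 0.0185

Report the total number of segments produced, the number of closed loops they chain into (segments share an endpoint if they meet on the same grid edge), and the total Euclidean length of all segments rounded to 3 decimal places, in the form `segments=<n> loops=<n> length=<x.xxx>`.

cell (3,2): code 0100 → (3.060,3.000)–(4.000,2.382)
cell (3,3): code 1100 → (3.480,4.000)–(3.060,3.000)
cell (3,4): code 1000 → (4.000,4.598)–(3.480,4.000)
cell (4,2): code 0010 → (4.000,2.382)–(4.640,3.000)
cell (4,3): code 0011 → (4.640,3.000)–(4.592,4.000)
cell (4,4): code 0001 → (4.592,4.000)–(4.000,4.598)
total: 6 segments, chained into 1 closed loop(s), length Σ = 5.734204

segments=6 loops=1 length=5.734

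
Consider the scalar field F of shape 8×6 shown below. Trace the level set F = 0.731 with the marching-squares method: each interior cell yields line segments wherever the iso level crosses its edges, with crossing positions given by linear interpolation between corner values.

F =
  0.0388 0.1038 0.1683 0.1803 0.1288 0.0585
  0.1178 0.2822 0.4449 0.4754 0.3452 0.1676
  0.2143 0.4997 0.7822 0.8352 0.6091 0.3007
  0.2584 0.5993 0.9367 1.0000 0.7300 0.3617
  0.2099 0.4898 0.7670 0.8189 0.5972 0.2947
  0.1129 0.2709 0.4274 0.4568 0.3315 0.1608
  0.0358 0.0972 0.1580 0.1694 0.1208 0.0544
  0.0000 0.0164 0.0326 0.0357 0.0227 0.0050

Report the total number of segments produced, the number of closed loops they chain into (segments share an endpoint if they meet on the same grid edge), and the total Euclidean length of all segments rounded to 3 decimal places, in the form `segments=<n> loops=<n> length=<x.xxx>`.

cell (1,1): code 0100 → (1.848,2.000)–(2.000,1.819)
cell (1,2): code 1100 → (1.710,3.000)–(1.848,2.000)
cell (1,3): code 1000 → (2.000,3.461)–(1.710,3.000)
cell (2,1): code 0110 → (2.000,1.819)–(3.000,1.390)
cell (2,3): code 1001 → (3.000,3.996)–(2.000,3.461)
cell (3,1): code 0110 → (3.000,1.390)–(4.000,1.870)
cell (3,3): code 1001 → (4.000,3.396)–(3.000,3.996)
cell (4,1): code 0010 → (4.000,1.870)–(4.106,2.000)
cell (4,2): code 0011 → (4.106,2.000)–(4.243,3.000)
cell (4,3): code 0001 → (4.243,3.000)–(4.000,3.396)
total: 10 segments, chained into 1 closed loop(s), length Σ = 7.929473

segments=10 loops=1 length=7.929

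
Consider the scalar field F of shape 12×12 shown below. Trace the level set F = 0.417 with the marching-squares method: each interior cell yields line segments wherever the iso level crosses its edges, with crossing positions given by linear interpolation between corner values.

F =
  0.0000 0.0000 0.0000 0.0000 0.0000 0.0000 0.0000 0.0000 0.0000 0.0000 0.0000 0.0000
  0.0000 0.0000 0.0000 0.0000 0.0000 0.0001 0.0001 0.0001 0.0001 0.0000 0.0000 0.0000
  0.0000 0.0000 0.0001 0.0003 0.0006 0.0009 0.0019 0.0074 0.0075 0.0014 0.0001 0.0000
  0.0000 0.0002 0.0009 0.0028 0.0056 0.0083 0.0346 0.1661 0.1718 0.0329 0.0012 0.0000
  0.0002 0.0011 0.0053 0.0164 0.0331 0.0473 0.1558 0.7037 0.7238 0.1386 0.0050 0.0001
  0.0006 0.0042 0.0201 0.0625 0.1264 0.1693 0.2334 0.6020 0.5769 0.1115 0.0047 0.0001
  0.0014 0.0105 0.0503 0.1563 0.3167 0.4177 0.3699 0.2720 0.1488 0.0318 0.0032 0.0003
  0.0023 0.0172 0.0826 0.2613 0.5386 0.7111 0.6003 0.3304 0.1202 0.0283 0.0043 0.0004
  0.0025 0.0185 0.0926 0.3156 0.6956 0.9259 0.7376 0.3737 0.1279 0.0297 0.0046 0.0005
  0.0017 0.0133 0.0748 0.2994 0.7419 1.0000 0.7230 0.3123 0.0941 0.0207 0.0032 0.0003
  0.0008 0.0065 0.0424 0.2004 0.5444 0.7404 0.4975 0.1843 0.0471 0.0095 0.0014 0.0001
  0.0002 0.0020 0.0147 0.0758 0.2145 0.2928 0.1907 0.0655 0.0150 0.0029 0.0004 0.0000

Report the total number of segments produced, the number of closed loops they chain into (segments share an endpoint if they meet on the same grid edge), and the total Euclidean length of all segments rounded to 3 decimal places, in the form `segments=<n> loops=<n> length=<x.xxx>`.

cell (3,6): code 0100 → (3.467,7.000)–(4.000,6.477)
cell (3,7): code 1100 → (3.444,8.000)–(3.467,7.000)
cell (3,8): code 1000 → (4.000,8.524)–(3.444,8.000)
cell (4,6): code 0110 → (4.000,6.477)–(5.000,6.498)
cell (4,8): code 1001 → (5.000,8.344)–(4.000,8.524)
cell (5,4): code 0100 → (5.997,5.000)–(6.000,4.993)
cell (5,5): code 1000 → (6.000,5.015)–(5.997,5.000)
cell (5,6): code 0010 → (5.000,6.498)–(5.561,7.000)
cell (5,7): code 0011 → (5.561,7.000)–(5.374,8.000)
cell (5,8): code 0001 → (5.374,8.000)–(5.000,8.344)
cell (6,3): code 0100 → (6.452,4.000)–(7.000,3.561)
cell (6,4): code 1110 → (6.000,4.993)–(6.452,4.000)
cell (6,5): code 1101 → (6.204,6.000)–(6.000,5.015)
cell (6,6): code 1000 → (7.000,6.679)–(6.204,6.000)
cell (7,3): code 0110 → (7.000,3.561)–(8.000,3.267)
cell (7,6): code 1001 → (8.000,6.881)–(7.000,6.679)
cell (8,3): code 0110 → (8.000,3.267)–(9.000,3.266)
cell (8,6): code 1001 → (9.000,6.745)–(8.000,6.881)
cell (9,3): code 0110 → (9.000,3.266)–(10.000,3.630)
cell (9,6): code 1001 → (10.000,6.257)–(9.000,6.745)
cell (10,3): code 0010 → (10.000,3.630)–(10.386,4.000)
cell (10,4): code 0011 → (10.386,4.000)–(10.723,5.000)
cell (10,5): code 0011 → (10.723,5.000)–(10.262,6.000)
cell (10,6): code 0001 → (10.262,6.000)–(10.000,6.257)
total: 24 segments, chained into 2 closed loop(s), length Σ = 19.979820

segments=24 loops=2 length=19.980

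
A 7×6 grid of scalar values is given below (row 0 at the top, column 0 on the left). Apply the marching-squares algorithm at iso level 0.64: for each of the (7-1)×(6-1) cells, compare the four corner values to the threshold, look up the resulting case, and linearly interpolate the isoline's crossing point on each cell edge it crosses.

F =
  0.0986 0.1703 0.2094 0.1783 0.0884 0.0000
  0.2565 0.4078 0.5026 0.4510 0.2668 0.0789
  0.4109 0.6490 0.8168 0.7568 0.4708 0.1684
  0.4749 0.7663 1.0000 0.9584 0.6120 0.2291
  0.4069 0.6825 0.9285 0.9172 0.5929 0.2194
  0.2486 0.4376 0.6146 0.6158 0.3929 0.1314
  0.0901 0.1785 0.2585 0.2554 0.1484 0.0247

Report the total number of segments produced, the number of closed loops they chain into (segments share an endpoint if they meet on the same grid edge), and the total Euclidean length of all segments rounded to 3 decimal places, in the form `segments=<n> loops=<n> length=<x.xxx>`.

segments=12 loops=1 length=10.732

cell (1,0): code 0100 → (1.963,1.000)–(2.000,0.962)
cell (1,1): code 1100 → (1.437,2.000)–(1.963,1.000)
cell (1,2): code 1100 → (1.618,3.000)–(1.437,2.000)
cell (1,3): code 1000 → (2.000,3.408)–(1.618,3.000)
cell (2,0): code 0110 → (2.000,0.962)–(3.000,0.567)
cell (2,3): code 1001 → (3.000,3.919)–(2.000,3.408)
cell (3,0): code 0110 → (3.000,0.567)–(4.000,0.846)
cell (3,3): code 1001 → (4.000,3.855)–(3.000,3.919)
cell (4,0): code 0010 → (4.000,0.846)–(4.174,1.000)
cell (4,1): code 0011 → (4.174,1.000)–(4.919,2.000)
cell (4,2): code 0011 → (4.919,2.000)–(4.920,3.000)
cell (4,3): code 0001 → (4.920,3.000)–(4.000,3.855)
total: 12 segments, chained into 1 closed loop(s), length Σ = 10.731801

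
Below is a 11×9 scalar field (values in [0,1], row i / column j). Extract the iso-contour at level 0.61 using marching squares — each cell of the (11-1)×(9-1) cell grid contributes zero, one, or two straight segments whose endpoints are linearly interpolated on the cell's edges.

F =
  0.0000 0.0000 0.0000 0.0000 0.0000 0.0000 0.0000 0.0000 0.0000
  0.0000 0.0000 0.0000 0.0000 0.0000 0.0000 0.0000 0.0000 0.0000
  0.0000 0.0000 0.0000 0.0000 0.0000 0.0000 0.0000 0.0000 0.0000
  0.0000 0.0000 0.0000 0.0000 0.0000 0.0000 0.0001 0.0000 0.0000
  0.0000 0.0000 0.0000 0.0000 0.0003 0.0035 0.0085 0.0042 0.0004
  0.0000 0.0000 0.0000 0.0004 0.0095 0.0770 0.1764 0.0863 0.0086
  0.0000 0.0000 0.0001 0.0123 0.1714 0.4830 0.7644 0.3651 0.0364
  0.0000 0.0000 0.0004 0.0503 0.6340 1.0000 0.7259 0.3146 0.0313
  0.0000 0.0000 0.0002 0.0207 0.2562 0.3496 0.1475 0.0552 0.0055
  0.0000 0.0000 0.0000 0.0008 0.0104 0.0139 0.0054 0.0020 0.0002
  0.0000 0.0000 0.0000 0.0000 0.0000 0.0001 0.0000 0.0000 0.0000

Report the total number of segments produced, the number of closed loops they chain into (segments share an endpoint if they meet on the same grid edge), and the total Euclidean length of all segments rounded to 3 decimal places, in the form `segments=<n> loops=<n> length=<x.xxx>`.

segments=10 loops=1 length=6.516

cell (5,5): code 0100 → (5.737,6.000)–(6.000,5.451)
cell (5,6): code 1000 → (6.000,6.387)–(5.737,6.000)
cell (6,3): code 0100 → (6.948,4.000)–(7.000,3.959)
cell (6,4): code 1100 → (6.246,5.000)–(6.948,4.000)
cell (6,5): code 1110 → (6.000,5.451)–(6.246,5.000)
cell (6,6): code 1001 → (7.000,6.282)–(6.000,6.387)
cell (7,3): code 0010 → (7.000,3.959)–(7.064,4.000)
cell (7,4): code 0011 → (7.064,4.000)–(7.600,5.000)
cell (7,5): code 0011 → (7.600,5.000)–(7.200,6.000)
cell (7,6): code 0001 → (7.200,6.000)–(7.000,6.282)
total: 10 segments, chained into 1 closed loop(s), length Σ = 6.516121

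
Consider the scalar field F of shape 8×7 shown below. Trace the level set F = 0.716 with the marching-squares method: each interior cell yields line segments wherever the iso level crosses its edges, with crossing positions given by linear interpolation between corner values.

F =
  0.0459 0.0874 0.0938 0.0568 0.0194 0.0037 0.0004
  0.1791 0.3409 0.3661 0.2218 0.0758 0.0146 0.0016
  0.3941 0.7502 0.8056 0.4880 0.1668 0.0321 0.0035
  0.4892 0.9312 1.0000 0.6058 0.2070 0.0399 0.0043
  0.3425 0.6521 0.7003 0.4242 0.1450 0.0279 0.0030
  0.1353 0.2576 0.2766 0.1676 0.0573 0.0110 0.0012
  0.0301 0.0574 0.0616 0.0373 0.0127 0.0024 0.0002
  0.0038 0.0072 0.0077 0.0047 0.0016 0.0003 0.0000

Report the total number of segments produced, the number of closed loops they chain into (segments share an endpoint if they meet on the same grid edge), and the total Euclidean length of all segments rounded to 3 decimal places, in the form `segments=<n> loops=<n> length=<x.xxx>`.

segments=8 loops=1 length=6.766

cell (1,0): code 0100 → (1.916,1.000)–(2.000,0.904)
cell (1,1): code 1100 → (1.796,2.000)–(1.916,1.000)
cell (1,2): code 1000 → (2.000,2.282)–(1.796,2.000)
cell (2,0): code 0110 → (2.000,0.904)–(3.000,0.513)
cell (2,2): code 1001 → (3.000,2.720)–(2.000,2.282)
cell (3,0): code 0010 → (3.000,0.513)–(3.771,1.000)
cell (3,1): code 0011 → (3.771,1.000)–(3.948,2.000)
cell (3,2): code 0001 → (3.948,2.000)–(3.000,2.720)
total: 8 segments, chained into 1 closed loop(s), length Σ = 6.765849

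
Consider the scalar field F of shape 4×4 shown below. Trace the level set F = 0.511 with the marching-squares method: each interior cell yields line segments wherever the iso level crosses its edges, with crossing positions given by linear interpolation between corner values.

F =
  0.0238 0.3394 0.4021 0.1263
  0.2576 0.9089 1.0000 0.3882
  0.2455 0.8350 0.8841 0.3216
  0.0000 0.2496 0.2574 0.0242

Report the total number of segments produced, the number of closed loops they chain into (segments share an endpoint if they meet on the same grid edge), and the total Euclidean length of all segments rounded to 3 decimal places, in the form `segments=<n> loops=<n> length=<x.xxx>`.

segments=8 loops=1 length=7.762

cell (0,0): code 0100 → (0.301,1.000)–(1.000,0.389)
cell (0,1): code 1100 → (0.182,2.000)–(0.301,1.000)
cell (0,2): code 1000 → (1.000,2.799)–(0.182,2.000)
cell (1,0): code 0110 → (1.000,0.389)–(2.000,0.450)
cell (1,2): code 1001 → (2.000,2.663)–(1.000,2.799)
cell (2,0): code 0010 → (2.000,0.450)–(2.553,1.000)
cell (2,1): code 0011 → (2.553,1.000)–(2.595,2.000)
cell (2,2): code 0001 → (2.595,2.000)–(2.000,2.663)
total: 8 segments, chained into 1 closed loop(s), length Σ = 7.762004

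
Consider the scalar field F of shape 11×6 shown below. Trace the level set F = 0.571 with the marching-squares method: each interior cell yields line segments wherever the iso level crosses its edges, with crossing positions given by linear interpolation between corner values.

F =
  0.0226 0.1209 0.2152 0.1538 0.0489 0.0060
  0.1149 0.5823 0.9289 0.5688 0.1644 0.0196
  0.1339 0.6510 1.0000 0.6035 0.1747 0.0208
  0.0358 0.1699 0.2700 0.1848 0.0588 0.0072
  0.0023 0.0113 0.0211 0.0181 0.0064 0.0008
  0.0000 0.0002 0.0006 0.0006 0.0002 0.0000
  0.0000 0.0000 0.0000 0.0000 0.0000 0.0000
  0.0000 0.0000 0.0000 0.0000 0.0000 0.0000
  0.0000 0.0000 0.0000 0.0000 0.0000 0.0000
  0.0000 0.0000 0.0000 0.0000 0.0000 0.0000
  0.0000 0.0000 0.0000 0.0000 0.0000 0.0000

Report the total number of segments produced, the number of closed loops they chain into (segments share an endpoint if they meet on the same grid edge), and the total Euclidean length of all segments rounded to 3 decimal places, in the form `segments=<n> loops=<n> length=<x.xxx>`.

segments=10 loops=1 length=6.811

cell (0,0): code 0100 → (0.976,1.000)–(1.000,0.976)
cell (0,1): code 1100 → (0.499,2.000)–(0.976,1.000)
cell (0,2): code 1000 → (1.000,2.994)–(0.499,2.000)
cell (1,0): code 0110 → (1.000,0.976)–(2.000,0.845)
cell (1,2): code 1101 → (1.063,3.000)–(1.000,2.994)
cell (1,3): code 1000 → (2.000,3.076)–(1.063,3.000)
cell (2,0): code 0010 → (2.000,0.845)–(2.166,1.000)
cell (2,1): code 0011 → (2.166,1.000)–(2.588,2.000)
cell (2,2): code 0011 → (2.588,2.000)–(2.078,3.000)
cell (2,3): code 0001 → (2.078,3.000)–(2.000,3.076)
total: 10 segments, chained into 1 closed loop(s), length Σ = 6.810752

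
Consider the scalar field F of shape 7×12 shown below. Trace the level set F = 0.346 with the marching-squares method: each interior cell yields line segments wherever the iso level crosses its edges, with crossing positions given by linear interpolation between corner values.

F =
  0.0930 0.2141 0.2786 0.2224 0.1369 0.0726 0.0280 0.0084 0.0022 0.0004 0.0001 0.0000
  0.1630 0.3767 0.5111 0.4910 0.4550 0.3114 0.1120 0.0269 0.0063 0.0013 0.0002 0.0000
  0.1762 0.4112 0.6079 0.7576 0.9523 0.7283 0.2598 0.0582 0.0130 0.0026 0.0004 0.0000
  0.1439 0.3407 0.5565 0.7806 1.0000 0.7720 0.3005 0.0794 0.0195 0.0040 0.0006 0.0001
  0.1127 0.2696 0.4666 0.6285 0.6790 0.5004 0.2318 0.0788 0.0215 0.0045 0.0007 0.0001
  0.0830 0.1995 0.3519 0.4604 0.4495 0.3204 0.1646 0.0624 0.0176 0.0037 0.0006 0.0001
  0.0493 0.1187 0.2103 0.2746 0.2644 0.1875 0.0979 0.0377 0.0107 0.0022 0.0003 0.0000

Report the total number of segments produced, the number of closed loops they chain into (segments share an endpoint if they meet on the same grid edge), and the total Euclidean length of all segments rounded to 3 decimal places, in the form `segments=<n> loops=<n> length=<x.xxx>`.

segments=20 loops=1 length=16.506

cell (0,0): code 0100 → (0.811,1.000)–(1.000,0.856)
cell (0,1): code 1100 → (0.290,2.000)–(0.811,1.000)
cell (0,2): code 1100 → (0.460,3.000)–(0.290,2.000)
cell (0,3): code 1100 → (0.657,4.000)–(0.460,3.000)
cell (0,4): code 1000 → (1.000,4.759)–(0.657,4.000)
cell (1,0): code 0110 → (1.000,0.856)–(2.000,0.723)
cell (1,4): code 1101 → (1.083,5.000)–(1.000,4.759)
cell (1,5): code 1000 → (2.000,5.816)–(1.083,5.000)
cell (2,0): code 0010 → (2.000,0.723)–(2.925,1.000)
cell (2,1): code 0111 → (2.925,1.000)–(3.000,1.025)
cell (2,5): code 1001 → (3.000,5.903)–(2.000,5.816)
cell (3,1): code 0110 → (3.000,1.025)–(4.000,1.388)
cell (3,5): code 1001 → (4.000,5.575)–(3.000,5.903)
cell (4,1): code 0110 → (4.000,1.388)–(5.000,1.961)
cell (4,4): code 1011 → (5.000,4.802)–(4.858,5.000)
cell (4,5): code 0001 → (4.858,5.000)–(4.000,5.575)
cell (5,1): code 0010 → (5.000,1.961)–(5.042,2.000)
cell (5,2): code 0011 → (5.042,2.000)–(5.616,3.000)
cell (5,3): code 0011 → (5.616,3.000)–(5.559,4.000)
cell (5,4): code 0001 → (5.559,4.000)–(5.000,4.802)
total: 20 segments, chained into 1 closed loop(s), length Σ = 16.506027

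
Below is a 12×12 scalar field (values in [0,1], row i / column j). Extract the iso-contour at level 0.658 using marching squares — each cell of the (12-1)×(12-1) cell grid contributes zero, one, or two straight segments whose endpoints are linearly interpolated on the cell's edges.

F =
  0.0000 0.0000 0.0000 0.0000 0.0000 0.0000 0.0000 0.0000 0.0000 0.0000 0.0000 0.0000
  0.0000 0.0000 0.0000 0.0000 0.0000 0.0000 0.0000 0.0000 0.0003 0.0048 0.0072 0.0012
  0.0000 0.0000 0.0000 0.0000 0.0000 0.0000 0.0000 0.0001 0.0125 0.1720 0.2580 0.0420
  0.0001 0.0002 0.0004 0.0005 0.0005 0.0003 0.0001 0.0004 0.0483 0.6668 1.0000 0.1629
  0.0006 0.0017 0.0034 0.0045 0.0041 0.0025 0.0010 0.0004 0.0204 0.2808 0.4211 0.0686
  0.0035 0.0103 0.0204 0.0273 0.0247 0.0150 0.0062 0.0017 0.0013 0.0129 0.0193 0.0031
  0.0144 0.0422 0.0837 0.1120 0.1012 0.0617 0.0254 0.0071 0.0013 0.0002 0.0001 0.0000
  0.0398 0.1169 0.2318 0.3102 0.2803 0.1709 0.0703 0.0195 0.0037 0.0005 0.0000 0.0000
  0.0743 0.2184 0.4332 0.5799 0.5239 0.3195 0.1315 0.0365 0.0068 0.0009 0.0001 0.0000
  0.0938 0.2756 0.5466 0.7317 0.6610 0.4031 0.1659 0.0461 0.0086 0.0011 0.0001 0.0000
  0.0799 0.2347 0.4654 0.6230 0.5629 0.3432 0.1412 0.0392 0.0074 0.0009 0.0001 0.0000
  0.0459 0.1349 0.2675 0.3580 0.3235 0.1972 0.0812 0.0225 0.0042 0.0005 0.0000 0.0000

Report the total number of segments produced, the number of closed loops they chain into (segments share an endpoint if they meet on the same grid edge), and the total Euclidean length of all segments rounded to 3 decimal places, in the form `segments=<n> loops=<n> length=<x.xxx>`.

cell (2,8): code 0100 → (2.982,9.000)–(3.000,8.986)
cell (2,9): code 1100 → (2.539,10.000)–(2.982,9.000)
cell (2,10): code 1000 → (3.000,10.409)–(2.539,10.000)
cell (3,8): code 0010 → (3.000,8.986)–(3.023,9.000)
cell (3,9): code 0011 → (3.023,9.000)–(3.591,10.000)
cell (3,10): code 0001 → (3.591,10.000)–(3.000,10.409)
cell (8,2): code 0100 → (8.514,3.000)–(9.000,2.602)
cell (8,3): code 1100 → (8.978,4.000)–(8.514,3.000)
cell (8,4): code 1000 → (9.000,4.012)–(8.978,4.000)
cell (9,2): code 0010 → (9.000,2.602)–(9.678,3.000)
cell (9,3): code 0011 → (9.678,3.000)–(9.031,4.000)
cell (9,4): code 0001 → (9.031,4.000)–(9.000,4.012)
total: 12 segments, chained into 2 closed loop(s), length Σ = 7.392892

segments=12 loops=2 length=7.393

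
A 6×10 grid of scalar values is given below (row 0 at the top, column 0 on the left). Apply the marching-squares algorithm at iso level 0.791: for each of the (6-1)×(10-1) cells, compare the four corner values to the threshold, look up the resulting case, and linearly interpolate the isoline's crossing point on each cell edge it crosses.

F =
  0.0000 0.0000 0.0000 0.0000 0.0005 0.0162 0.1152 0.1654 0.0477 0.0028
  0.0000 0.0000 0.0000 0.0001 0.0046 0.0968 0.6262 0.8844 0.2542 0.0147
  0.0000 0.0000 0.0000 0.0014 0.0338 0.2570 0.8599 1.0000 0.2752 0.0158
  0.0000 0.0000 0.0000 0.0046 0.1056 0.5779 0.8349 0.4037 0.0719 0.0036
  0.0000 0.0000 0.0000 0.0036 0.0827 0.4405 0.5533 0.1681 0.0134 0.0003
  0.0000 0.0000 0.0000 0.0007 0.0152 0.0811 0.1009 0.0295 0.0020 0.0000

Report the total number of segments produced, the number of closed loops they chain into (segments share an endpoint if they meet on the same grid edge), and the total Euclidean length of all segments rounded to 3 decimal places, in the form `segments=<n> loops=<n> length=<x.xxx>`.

cell (0,6): code 0100 → (0.870,7.000)–(1.000,6.638)
cell (0,7): code 1000 → (1.000,7.148)–(0.870,7.000)
cell (1,5): code 0100 → (1.705,6.000)–(2.000,5.886)
cell (1,6): code 1110 → (1.000,6.638)–(1.705,6.000)
cell (1,7): code 1001 → (2.000,7.288)–(1.000,7.148)
cell (2,5): code 0110 → (2.000,5.886)–(3.000,5.829)
cell (2,6): code 1011 → (3.000,6.102)–(2.350,7.000)
cell (2,7): code 0001 → (2.350,7.000)–(2.000,7.288)
cell (3,5): code 0010 → (3.000,5.829)–(3.156,6.000)
cell (3,6): code 0001 → (3.156,6.000)–(3.000,6.102)
total: 10 segments, chained into 1 closed loop(s), length Σ = 5.839880

segments=10 loops=1 length=5.840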